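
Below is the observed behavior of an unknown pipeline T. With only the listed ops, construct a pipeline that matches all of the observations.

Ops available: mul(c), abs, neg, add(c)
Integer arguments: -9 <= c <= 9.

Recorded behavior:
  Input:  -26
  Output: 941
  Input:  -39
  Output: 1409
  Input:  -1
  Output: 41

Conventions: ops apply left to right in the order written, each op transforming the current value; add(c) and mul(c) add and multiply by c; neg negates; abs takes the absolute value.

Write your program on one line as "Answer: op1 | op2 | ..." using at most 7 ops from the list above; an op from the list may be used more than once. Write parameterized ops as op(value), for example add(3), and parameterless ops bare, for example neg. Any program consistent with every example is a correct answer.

mul(-6) | mul(6) | neg | add(-8) | abs | add(-3)

Check, running the answer program on each example:
  -26 -> 156 -> 936 -> -936 -> -944 -> 944 -> 941
  -39 -> 234 -> 1404 -> -1404 -> -1412 -> 1412 -> 1409
  -1 -> 6 -> 36 -> -36 -> -44 -> 44 -> 41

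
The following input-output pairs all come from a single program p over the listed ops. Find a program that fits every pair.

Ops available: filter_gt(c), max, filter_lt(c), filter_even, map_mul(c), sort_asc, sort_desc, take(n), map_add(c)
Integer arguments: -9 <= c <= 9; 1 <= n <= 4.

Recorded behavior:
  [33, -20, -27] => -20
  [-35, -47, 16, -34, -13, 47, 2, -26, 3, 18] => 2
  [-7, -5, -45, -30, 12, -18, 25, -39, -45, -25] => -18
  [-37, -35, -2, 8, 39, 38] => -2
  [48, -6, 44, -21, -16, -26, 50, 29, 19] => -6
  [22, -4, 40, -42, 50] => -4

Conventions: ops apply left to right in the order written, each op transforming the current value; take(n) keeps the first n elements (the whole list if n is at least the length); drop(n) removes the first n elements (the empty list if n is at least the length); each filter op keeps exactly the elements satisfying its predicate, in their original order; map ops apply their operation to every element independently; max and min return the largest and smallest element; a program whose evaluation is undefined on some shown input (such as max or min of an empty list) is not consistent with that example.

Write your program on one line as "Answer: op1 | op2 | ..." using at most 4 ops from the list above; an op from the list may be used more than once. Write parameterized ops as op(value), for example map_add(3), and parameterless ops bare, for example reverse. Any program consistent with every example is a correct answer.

filter_even | filter_lt(5) | max

Check, running the answer program on each example:
  [33, -20, -27] -> [-20] -> [-20] -> -20
  [-35, -47, 16, -34, -13, 47, 2, -26, 3, 18] -> [16, -34, 2, -26, 18] -> [-34, 2, -26] -> 2
  [-7, -5, -45, -30, 12, -18, 25, -39, -45, -25] -> [-30, 12, -18] -> [-30, -18] -> -18
  [-37, -35, -2, 8, 39, 38] -> [-2, 8, 38] -> [-2] -> -2
  [48, -6, 44, -21, -16, -26, 50, 29, 19] -> [48, -6, 44, -16, -26, 50] -> [-6, -16, -26] -> -6
  [22, -4, 40, -42, 50] -> [22, -4, 40, -42, 50] -> [-4, -42] -> -4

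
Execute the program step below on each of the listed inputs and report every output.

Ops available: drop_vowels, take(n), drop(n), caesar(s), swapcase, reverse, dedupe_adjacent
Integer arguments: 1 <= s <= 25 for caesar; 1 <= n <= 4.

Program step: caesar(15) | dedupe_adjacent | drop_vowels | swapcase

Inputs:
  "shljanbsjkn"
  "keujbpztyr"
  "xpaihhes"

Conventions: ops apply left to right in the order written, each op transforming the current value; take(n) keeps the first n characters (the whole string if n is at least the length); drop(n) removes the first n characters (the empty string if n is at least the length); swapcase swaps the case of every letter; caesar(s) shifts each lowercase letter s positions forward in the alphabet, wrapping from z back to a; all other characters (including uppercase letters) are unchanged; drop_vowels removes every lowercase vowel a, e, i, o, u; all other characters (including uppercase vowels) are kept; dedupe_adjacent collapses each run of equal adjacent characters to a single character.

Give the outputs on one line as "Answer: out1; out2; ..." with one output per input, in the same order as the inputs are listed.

Execution, op by op:
  "shljanbsjkn" -> "hwaypcqhyzc" -> "hwaypcqhyzc" -> "hwypcqhyzc" -> "HWYPCQHYZC"
  "keujbpztyr" -> "ztjyqeoing" -> "ztjyqeoing" -> "ztjyqng" -> "ZTJYQNG"
  "xpaihhes" -> "mepxwwth" -> "mepxwth" -> "mpxwth" -> "MPXWTH"

"HWYPCQHYZC"; "ZTJYQNG"; "MPXWTH"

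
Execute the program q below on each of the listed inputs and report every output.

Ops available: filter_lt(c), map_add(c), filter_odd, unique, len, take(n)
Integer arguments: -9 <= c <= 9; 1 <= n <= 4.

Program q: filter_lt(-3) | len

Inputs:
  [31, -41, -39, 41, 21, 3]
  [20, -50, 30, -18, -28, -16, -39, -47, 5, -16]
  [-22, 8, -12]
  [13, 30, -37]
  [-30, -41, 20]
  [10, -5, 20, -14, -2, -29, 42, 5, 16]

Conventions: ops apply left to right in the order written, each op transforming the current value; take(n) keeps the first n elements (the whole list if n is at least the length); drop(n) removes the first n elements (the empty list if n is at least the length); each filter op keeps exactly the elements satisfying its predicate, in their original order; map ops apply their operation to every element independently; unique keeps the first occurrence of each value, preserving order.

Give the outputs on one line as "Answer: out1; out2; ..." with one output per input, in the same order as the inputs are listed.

Execution, op by op:
  [31, -41, -39, 41, 21, 3] -> [-41, -39] -> 2
  [20, -50, 30, -18, -28, -16, -39, -47, 5, -16] -> [-50, -18, -28, -16, -39, -47, -16] -> 7
  [-22, 8, -12] -> [-22, -12] -> 2
  [13, 30, -37] -> [-37] -> 1
  [-30, -41, 20] -> [-30, -41] -> 2
  [10, -5, 20, -14, -2, -29, 42, 5, 16] -> [-5, -14, -29] -> 3

2; 7; 2; 1; 2; 3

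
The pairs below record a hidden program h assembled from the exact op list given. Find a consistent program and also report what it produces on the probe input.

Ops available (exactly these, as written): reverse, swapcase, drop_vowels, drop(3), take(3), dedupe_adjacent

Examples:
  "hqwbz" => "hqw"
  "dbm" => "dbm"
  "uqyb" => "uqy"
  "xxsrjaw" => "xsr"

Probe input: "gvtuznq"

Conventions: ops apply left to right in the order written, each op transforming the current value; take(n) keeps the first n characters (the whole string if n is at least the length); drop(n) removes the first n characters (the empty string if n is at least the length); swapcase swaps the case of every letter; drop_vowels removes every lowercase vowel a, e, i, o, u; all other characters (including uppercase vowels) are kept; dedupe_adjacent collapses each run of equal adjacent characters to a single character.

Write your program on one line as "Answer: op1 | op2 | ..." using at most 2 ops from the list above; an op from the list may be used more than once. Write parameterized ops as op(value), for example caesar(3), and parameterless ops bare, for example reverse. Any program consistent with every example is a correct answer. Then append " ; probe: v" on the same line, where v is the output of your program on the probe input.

dedupe_adjacent | take(3) ; probe: "gvt"

Check, running the answer program on each example:
  "hqwbz" -> "hqwbz" -> "hqw"
  "dbm" -> "dbm" -> "dbm"
  "uqyb" -> "uqyb" -> "uqy"
  "xxsrjaw" -> "xsrjaw" -> "xsr"
  probe: "gvtuznq" -> "gvtuznq" -> "gvt"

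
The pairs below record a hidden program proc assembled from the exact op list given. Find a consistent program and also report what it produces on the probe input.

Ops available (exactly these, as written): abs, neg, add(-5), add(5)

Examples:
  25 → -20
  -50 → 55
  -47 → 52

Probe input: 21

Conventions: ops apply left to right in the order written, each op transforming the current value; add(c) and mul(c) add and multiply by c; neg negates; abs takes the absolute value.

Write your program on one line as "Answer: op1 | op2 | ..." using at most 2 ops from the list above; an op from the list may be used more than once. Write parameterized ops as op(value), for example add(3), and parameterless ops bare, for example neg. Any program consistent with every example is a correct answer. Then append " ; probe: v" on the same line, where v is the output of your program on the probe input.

add(-5) | neg ; probe: -16

Check, running the answer program on each example:
  25 -> 20 -> -20
  -50 -> -55 -> 55
  -47 -> -52 -> 52
  probe: 21 -> 16 -> -16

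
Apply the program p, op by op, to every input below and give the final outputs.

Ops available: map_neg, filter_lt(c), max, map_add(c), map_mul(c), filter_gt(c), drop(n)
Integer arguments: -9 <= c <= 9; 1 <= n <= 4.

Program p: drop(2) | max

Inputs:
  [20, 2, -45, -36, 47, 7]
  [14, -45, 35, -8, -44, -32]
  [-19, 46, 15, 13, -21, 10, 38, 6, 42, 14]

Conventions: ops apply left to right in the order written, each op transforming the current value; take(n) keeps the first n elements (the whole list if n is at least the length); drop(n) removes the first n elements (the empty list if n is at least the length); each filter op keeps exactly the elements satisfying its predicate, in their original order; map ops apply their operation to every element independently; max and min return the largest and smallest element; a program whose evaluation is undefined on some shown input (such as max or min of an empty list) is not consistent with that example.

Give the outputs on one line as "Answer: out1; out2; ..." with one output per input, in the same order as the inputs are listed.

Execution, op by op:
  [20, 2, -45, -36, 47, 7] -> [-45, -36, 47, 7] -> 47
  [14, -45, 35, -8, -44, -32] -> [35, -8, -44, -32] -> 35
  [-19, 46, 15, 13, -21, 10, 38, 6, 42, 14] -> [15, 13, -21, 10, 38, 6, 42, 14] -> 42

47; 35; 42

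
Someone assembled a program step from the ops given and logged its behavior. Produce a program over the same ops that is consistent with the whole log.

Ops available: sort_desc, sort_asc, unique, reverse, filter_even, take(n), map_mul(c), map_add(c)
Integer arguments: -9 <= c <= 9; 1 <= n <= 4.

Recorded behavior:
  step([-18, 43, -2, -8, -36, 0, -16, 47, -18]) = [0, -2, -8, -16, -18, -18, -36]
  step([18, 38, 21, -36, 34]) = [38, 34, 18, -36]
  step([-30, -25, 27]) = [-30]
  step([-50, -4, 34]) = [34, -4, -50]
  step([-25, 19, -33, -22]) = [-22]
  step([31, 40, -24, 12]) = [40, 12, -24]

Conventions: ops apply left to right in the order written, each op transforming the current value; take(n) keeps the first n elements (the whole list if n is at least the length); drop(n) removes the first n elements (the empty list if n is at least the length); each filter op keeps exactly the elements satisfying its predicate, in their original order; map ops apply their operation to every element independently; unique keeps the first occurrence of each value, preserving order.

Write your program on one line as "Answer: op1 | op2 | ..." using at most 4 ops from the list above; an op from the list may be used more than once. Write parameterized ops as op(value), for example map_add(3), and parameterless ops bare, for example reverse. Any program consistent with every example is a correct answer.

filter_even | reverse | sort_desc

Check, running the answer program on each example:
  [-18, 43, -2, -8, -36, 0, -16, 47, -18] -> [-18, -2, -8, -36, 0, -16, -18] -> [-18, -16, 0, -36, -8, -2, -18] -> [0, -2, -8, -16, -18, -18, -36]
  [18, 38, 21, -36, 34] -> [18, 38, -36, 34] -> [34, -36, 38, 18] -> [38, 34, 18, -36]
  [-30, -25, 27] -> [-30] -> [-30] -> [-30]
  [-50, -4, 34] -> [-50, -4, 34] -> [34, -4, -50] -> [34, -4, -50]
  [-25, 19, -33, -22] -> [-22] -> [-22] -> [-22]
  [31, 40, -24, 12] -> [40, -24, 12] -> [12, -24, 40] -> [40, 12, -24]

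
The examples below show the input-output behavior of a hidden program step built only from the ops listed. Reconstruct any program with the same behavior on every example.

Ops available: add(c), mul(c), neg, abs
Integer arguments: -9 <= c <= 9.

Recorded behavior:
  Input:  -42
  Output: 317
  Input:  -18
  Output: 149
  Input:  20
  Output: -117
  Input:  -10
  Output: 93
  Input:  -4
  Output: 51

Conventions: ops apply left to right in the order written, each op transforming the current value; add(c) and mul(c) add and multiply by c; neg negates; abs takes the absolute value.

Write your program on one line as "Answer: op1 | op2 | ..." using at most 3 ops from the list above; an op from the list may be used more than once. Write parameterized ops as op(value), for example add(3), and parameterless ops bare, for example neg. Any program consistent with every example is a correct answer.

add(-4) | mul(-7) | add(-5)

Check, running the answer program on each example:
  -42 -> -46 -> 322 -> 317
  -18 -> -22 -> 154 -> 149
  20 -> 16 -> -112 -> -117
  -10 -> -14 -> 98 -> 93
  -4 -> -8 -> 56 -> 51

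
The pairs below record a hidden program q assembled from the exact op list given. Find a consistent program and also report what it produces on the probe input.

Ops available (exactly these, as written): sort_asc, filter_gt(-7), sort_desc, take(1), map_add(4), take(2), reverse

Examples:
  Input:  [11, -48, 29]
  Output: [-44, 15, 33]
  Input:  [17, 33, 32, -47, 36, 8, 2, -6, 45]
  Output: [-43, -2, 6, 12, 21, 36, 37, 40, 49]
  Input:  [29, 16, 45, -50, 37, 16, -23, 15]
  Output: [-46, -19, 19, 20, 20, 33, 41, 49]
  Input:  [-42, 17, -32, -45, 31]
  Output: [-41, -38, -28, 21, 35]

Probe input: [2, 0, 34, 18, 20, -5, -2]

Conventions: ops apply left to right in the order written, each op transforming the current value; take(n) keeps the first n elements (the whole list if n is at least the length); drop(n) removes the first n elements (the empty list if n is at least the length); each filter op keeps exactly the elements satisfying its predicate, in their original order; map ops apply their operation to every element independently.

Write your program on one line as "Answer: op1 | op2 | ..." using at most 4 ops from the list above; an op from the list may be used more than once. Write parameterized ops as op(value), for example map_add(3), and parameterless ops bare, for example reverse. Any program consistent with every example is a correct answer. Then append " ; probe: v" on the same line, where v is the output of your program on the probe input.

sort_desc | reverse | map_add(4) ; probe: [-1, 2, 4, 6, 22, 24, 38]

Check, running the answer program on each example:
  [11, -48, 29] -> [29, 11, -48] -> [-48, 11, 29] -> [-44, 15, 33]
  [17, 33, 32, -47, 36, 8, 2, -6, 45] -> [45, 36, 33, 32, 17, 8, 2, -6, -47] -> [-47, -6, 2, 8, 17, 32, 33, 36, 45] -> [-43, -2, 6, 12, 21, 36, 37, 40, 49]
  [29, 16, 45, -50, 37, 16, -23, 15] -> [45, 37, 29, 16, 16, 15, -23, -50] -> [-50, -23, 15, 16, 16, 29, 37, 45] -> [-46, -19, 19, 20, 20, 33, 41, 49]
  [-42, 17, -32, -45, 31] -> [31, 17, -32, -42, -45] -> [-45, -42, -32, 17, 31] -> [-41, -38, -28, 21, 35]
  probe: [2, 0, 34, 18, 20, -5, -2] -> [34, 20, 18, 2, 0, -2, -5] -> [-5, -2, 0, 2, 18, 20, 34] -> [-1, 2, 4, 6, 22, 24, 38]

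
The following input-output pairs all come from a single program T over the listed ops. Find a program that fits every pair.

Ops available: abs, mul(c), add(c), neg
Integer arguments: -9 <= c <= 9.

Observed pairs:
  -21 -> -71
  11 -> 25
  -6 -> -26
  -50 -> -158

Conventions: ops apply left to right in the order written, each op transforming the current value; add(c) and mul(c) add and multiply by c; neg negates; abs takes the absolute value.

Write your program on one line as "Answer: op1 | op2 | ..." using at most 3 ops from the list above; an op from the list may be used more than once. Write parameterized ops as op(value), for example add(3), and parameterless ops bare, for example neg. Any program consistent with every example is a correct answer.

mul(3) | add(-4) | add(-4)

Check, running the answer program on each example:
  -21 -> -63 -> -67 -> -71
  11 -> 33 -> 29 -> 25
  -6 -> -18 -> -22 -> -26
  -50 -> -150 -> -154 -> -158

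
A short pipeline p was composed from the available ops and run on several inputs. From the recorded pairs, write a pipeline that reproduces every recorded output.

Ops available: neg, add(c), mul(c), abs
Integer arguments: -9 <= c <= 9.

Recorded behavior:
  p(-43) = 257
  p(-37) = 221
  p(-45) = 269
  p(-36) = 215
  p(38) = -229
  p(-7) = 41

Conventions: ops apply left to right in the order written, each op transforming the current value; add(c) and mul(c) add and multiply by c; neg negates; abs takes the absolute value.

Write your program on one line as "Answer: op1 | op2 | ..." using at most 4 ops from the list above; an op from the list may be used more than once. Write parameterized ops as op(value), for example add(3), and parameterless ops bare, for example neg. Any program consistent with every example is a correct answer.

mul(6) | add(1) | neg

Check, running the answer program on each example:
  -43 -> -258 -> -257 -> 257
  -37 -> -222 -> -221 -> 221
  -45 -> -270 -> -269 -> 269
  -36 -> -216 -> -215 -> 215
  38 -> 228 -> 229 -> -229
  -7 -> -42 -> -41 -> 41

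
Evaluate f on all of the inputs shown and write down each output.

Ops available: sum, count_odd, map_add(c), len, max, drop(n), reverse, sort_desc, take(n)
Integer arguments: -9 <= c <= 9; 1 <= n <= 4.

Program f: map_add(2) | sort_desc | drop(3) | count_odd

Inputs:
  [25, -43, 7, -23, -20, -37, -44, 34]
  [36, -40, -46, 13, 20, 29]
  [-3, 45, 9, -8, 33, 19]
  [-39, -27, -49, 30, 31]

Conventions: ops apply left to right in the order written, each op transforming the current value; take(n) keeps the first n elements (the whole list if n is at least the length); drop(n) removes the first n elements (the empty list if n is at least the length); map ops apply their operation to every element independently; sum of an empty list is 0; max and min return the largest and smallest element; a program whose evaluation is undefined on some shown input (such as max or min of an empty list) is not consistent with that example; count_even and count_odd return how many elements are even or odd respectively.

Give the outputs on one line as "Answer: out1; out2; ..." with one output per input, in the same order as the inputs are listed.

3; 1; 2; 2

Execution, op by op:
  [25, -43, 7, -23, -20, -37, -44, 34] -> [27, -41, 9, -21, -18, -35, -42, 36] -> [36, 27, 9, -18, -21, -35, -41, -42] -> [-18, -21, -35, -41, -42] -> 3
  [36, -40, -46, 13, 20, 29] -> [38, -38, -44, 15, 22, 31] -> [38, 31, 22, 15, -38, -44] -> [15, -38, -44] -> 1
  [-3, 45, 9, -8, 33, 19] -> [-1, 47, 11, -6, 35, 21] -> [47, 35, 21, 11, -1, -6] -> [11, -1, -6] -> 2
  [-39, -27, -49, 30, 31] -> [-37, -25, -47, 32, 33] -> [33, 32, -25, -37, -47] -> [-37, -47] -> 2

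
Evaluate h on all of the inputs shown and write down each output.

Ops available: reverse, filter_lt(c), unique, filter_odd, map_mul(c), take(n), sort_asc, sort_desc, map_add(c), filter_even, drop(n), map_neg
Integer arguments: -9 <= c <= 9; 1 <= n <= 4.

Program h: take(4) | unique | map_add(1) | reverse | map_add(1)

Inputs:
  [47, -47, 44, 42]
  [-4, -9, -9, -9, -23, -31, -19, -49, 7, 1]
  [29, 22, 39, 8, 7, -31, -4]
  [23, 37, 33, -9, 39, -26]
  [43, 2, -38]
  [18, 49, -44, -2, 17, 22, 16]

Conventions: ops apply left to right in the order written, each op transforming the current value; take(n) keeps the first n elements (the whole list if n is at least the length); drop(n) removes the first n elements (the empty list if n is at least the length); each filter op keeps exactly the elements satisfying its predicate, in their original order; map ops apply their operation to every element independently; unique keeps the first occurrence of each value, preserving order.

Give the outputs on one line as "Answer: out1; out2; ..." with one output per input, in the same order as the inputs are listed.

Execution, op by op:
  [47, -47, 44, 42] -> [47, -47, 44, 42] -> [47, -47, 44, 42] -> [48, -46, 45, 43] -> [43, 45, -46, 48] -> [44, 46, -45, 49]
  [-4, -9, -9, -9, -23, -31, -19, -49, 7, 1] -> [-4, -9, -9, -9] -> [-4, -9] -> [-3, -8] -> [-8, -3] -> [-7, -2]
  [29, 22, 39, 8, 7, -31, -4] -> [29, 22, 39, 8] -> [29, 22, 39, 8] -> [30, 23, 40, 9] -> [9, 40, 23, 30] -> [10, 41, 24, 31]
  [23, 37, 33, -9, 39, -26] -> [23, 37, 33, -9] -> [23, 37, 33, -9] -> [24, 38, 34, -8] -> [-8, 34, 38, 24] -> [-7, 35, 39, 25]
  [43, 2, -38] -> [43, 2, -38] -> [43, 2, -38] -> [44, 3, -37] -> [-37, 3, 44] -> [-36, 4, 45]
  [18, 49, -44, -2, 17, 22, 16] -> [18, 49, -44, -2] -> [18, 49, -44, -2] -> [19, 50, -43, -1] -> [-1, -43, 50, 19] -> [0, -42, 51, 20]

[44, 46, -45, 49]; [-7, -2]; [10, 41, 24, 31]; [-7, 35, 39, 25]; [-36, 4, 45]; [0, -42, 51, 20]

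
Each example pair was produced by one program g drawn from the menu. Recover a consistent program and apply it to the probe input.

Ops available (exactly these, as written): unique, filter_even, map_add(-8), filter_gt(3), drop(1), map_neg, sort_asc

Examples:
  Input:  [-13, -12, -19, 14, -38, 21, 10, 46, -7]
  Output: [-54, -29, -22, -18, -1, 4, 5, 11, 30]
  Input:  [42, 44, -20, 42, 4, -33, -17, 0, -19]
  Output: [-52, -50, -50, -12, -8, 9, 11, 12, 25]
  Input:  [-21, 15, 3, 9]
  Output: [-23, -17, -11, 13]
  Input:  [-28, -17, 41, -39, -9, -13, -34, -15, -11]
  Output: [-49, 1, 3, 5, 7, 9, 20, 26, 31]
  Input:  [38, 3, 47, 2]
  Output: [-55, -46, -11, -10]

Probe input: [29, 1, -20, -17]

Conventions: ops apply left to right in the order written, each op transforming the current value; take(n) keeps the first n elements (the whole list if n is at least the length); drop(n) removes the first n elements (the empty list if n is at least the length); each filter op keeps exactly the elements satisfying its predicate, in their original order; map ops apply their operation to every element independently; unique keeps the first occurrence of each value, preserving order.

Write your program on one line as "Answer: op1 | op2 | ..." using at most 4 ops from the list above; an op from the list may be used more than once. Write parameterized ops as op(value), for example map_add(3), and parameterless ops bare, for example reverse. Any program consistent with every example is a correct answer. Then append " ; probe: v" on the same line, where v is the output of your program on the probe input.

map_neg | sort_asc | map_add(-8) ; probe: [-37, -9, 9, 12]

Check, running the answer program on each example:
  [-13, -12, -19, 14, -38, 21, 10, 46, -7] -> [13, 12, 19, -14, 38, -21, -10, -46, 7] -> [-46, -21, -14, -10, 7, 12, 13, 19, 38] -> [-54, -29, -22, -18, -1, 4, 5, 11, 30]
  [42, 44, -20, 42, 4, -33, -17, 0, -19] -> [-42, -44, 20, -42, -4, 33, 17, 0, 19] -> [-44, -42, -42, -4, 0, 17, 19, 20, 33] -> [-52, -50, -50, -12, -8, 9, 11, 12, 25]
  [-21, 15, 3, 9] -> [21, -15, -3, -9] -> [-15, -9, -3, 21] -> [-23, -17, -11, 13]
  [-28, -17, 41, -39, -9, -13, -34, -15, -11] -> [28, 17, -41, 39, 9, 13, 34, 15, 11] -> [-41, 9, 11, 13, 15, 17, 28, 34, 39] -> [-49, 1, 3, 5, 7, 9, 20, 26, 31]
  [38, 3, 47, 2] -> [-38, -3, -47, -2] -> [-47, -38, -3, -2] -> [-55, -46, -11, -10]
  probe: [29, 1, -20, -17] -> [-29, -1, 20, 17] -> [-29, -1, 17, 20] -> [-37, -9, 9, 12]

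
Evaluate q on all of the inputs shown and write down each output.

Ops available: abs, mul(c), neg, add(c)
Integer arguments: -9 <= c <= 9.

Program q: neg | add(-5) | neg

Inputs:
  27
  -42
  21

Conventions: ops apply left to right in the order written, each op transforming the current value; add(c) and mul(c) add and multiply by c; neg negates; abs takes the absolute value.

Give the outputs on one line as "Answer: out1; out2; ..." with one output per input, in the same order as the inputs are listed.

32; -37; 26

Execution, op by op:
  27 -> -27 -> -32 -> 32
  -42 -> 42 -> 37 -> -37
  21 -> -21 -> -26 -> 26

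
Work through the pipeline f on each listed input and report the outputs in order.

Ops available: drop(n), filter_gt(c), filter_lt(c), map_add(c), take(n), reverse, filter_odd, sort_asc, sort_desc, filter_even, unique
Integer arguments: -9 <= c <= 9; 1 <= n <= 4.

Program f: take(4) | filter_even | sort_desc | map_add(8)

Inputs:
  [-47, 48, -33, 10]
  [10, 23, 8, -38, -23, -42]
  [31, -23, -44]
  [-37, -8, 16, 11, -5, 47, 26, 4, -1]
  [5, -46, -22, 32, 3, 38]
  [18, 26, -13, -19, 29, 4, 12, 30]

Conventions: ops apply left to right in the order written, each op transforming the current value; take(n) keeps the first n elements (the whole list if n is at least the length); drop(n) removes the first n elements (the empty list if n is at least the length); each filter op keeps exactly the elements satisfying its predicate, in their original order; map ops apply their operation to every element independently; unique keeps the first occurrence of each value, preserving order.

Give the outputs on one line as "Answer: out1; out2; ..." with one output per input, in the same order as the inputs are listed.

Execution, op by op:
  [-47, 48, -33, 10] -> [-47, 48, -33, 10] -> [48, 10] -> [48, 10] -> [56, 18]
  [10, 23, 8, -38, -23, -42] -> [10, 23, 8, -38] -> [10, 8, -38] -> [10, 8, -38] -> [18, 16, -30]
  [31, -23, -44] -> [31, -23, -44] -> [-44] -> [-44] -> [-36]
  [-37, -8, 16, 11, -5, 47, 26, 4, -1] -> [-37, -8, 16, 11] -> [-8, 16] -> [16, -8] -> [24, 0]
  [5, -46, -22, 32, 3, 38] -> [5, -46, -22, 32] -> [-46, -22, 32] -> [32, -22, -46] -> [40, -14, -38]
  [18, 26, -13, -19, 29, 4, 12, 30] -> [18, 26, -13, -19] -> [18, 26] -> [26, 18] -> [34, 26]

[56, 18]; [18, 16, -30]; [-36]; [24, 0]; [40, -14, -38]; [34, 26]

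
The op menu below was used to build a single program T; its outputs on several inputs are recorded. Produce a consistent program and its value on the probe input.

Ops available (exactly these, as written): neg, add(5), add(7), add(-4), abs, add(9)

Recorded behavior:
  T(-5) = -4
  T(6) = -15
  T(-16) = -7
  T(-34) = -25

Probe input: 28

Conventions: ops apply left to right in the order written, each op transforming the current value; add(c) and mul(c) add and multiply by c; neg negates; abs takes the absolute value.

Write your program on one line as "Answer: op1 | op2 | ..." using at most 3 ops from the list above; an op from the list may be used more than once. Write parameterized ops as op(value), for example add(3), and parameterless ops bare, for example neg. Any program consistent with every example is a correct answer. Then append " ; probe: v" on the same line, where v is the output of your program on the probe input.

add(9) | abs | neg ; probe: -37

Check, running the answer program on each example:
  -5 -> 4 -> 4 -> -4
  6 -> 15 -> 15 -> -15
  -16 -> -7 -> 7 -> -7
  -34 -> -25 -> 25 -> -25
  probe: 28 -> 37 -> 37 -> -37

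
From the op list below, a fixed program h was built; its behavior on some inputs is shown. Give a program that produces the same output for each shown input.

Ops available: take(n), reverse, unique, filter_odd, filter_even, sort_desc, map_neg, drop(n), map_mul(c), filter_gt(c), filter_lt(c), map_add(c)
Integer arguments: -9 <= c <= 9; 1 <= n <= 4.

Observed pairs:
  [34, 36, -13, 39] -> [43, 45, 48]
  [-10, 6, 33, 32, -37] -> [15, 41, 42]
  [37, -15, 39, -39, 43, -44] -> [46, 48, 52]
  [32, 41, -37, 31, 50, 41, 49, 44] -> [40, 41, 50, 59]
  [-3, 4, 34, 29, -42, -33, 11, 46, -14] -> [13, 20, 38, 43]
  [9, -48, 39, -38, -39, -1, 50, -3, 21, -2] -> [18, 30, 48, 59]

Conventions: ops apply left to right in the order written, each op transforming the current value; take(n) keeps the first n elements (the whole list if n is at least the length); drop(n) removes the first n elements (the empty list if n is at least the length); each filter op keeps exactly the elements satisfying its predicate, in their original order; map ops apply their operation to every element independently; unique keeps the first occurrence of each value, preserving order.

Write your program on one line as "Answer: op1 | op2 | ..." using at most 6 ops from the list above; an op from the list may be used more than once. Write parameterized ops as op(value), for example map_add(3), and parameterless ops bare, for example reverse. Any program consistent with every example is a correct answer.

filter_gt(0) | map_add(9) | take(4) | sort_desc | reverse

Check, running the answer program on each example:
  [34, 36, -13, 39] -> [34, 36, 39] -> [43, 45, 48] -> [43, 45, 48] -> [48, 45, 43] -> [43, 45, 48]
  [-10, 6, 33, 32, -37] -> [6, 33, 32] -> [15, 42, 41] -> [15, 42, 41] -> [42, 41, 15] -> [15, 41, 42]
  [37, -15, 39, -39, 43, -44] -> [37, 39, 43] -> [46, 48, 52] -> [46, 48, 52] -> [52, 48, 46] -> [46, 48, 52]
  [32, 41, -37, 31, 50, 41, 49, 44] -> [32, 41, 31, 50, 41, 49, 44] -> [41, 50, 40, 59, 50, 58, 53] -> [41, 50, 40, 59] -> [59, 50, 41, 40] -> [40, 41, 50, 59]
  [-3, 4, 34, 29, -42, -33, 11, 46, -14] -> [4, 34, 29, 11, 46] -> [13, 43, 38, 20, 55] -> [13, 43, 38, 20] -> [43, 38, 20, 13] -> [13, 20, 38, 43]
  [9, -48, 39, -38, -39, -1, 50, -3, 21, -2] -> [9, 39, 50, 21] -> [18, 48, 59, 30] -> [18, 48, 59, 30] -> [59, 48, 30, 18] -> [18, 30, 48, 59]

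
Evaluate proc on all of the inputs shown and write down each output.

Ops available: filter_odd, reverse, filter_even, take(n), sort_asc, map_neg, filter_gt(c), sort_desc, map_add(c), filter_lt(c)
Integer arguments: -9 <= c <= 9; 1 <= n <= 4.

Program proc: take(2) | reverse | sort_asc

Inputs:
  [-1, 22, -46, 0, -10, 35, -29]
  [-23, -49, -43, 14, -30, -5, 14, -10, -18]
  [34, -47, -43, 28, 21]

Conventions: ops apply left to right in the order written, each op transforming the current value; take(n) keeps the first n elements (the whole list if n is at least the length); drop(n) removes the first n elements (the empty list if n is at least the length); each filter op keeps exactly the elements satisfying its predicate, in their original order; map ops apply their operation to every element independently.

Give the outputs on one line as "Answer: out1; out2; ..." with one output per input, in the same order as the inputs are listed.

[-1, 22]; [-49, -23]; [-47, 34]

Execution, op by op:
  [-1, 22, -46, 0, -10, 35, -29] -> [-1, 22] -> [22, -1] -> [-1, 22]
  [-23, -49, -43, 14, -30, -5, 14, -10, -18] -> [-23, -49] -> [-49, -23] -> [-49, -23]
  [34, -47, -43, 28, 21] -> [34, -47] -> [-47, 34] -> [-47, 34]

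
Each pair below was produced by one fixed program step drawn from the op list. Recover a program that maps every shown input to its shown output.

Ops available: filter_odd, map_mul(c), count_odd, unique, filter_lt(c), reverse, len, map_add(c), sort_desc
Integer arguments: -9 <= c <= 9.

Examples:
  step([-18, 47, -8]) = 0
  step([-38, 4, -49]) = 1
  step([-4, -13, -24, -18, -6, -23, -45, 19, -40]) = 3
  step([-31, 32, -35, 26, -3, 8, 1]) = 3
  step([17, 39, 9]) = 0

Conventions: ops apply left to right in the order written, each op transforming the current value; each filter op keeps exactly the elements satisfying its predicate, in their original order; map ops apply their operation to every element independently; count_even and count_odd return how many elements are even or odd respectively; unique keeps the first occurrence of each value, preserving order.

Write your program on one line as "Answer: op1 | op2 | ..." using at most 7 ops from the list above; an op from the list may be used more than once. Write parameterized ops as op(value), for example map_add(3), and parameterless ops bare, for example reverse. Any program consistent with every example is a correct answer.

filter_lt(-1) | filter_odd | reverse | map_add(-3) | sort_desc | len

Check, running the answer program on each example:
  [-18, 47, -8] -> [-18, -8] -> [] -> [] -> [] -> [] -> 0
  [-38, 4, -49] -> [-38, -49] -> [-49] -> [-49] -> [-52] -> [-52] -> 1
  [-4, -13, -24, -18, -6, -23, -45, 19, -40] -> [-4, -13, -24, -18, -6, -23, -45, -40] -> [-13, -23, -45] -> [-45, -23, -13] -> [-48, -26, -16] -> [-16, -26, -48] -> 3
  [-31, 32, -35, 26, -3, 8, 1] -> [-31, -35, -3] -> [-31, -35, -3] -> [-3, -35, -31] -> [-6, -38, -34] -> [-6, -34, -38] -> 3
  [17, 39, 9] -> [] -> [] -> [] -> [] -> [] -> 0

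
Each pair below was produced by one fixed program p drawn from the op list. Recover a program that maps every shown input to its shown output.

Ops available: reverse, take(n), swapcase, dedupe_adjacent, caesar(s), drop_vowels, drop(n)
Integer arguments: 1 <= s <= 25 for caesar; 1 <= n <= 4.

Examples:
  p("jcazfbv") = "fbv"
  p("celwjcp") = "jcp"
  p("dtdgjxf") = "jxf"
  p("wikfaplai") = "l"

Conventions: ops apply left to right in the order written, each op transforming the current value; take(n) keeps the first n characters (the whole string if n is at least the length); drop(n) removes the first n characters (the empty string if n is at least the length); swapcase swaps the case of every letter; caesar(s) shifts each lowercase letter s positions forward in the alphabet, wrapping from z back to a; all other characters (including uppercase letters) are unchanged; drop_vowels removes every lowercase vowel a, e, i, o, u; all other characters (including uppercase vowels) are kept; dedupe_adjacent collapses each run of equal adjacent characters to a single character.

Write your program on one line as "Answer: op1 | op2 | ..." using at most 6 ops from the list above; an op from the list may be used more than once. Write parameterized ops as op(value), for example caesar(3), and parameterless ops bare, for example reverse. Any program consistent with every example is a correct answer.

reverse | take(3) | drop_vowels | swapcase | reverse | swapcase

Check, running the answer program on each example:
  "jcazfbv" -> "vbfzacj" -> "vbf" -> "vbf" -> "VBF" -> "FBV" -> "fbv"
  "celwjcp" -> "pcjwlec" -> "pcj" -> "pcj" -> "PCJ" -> "JCP" -> "jcp"
  "dtdgjxf" -> "fxjgdtd" -> "fxj" -> "fxj" -> "FXJ" -> "JXF" -> "jxf"
  "wikfaplai" -> "ialpafkiw" -> "ial" -> "l" -> "L" -> "L" -> "l"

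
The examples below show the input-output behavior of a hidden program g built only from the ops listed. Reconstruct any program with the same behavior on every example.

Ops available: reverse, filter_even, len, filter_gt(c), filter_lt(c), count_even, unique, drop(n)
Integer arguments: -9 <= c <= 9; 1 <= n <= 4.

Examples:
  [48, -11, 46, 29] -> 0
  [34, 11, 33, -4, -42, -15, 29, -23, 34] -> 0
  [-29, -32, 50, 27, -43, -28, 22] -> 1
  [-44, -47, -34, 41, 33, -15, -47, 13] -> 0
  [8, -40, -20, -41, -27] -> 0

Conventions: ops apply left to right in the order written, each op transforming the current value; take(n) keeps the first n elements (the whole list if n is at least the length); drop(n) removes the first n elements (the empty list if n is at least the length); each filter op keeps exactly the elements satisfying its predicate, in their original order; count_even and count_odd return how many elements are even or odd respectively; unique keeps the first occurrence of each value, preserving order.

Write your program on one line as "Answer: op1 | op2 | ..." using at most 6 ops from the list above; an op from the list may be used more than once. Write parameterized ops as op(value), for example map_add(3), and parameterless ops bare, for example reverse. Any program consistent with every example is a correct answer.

filter_even | reverse | unique | drop(3) | len

Check, running the answer program on each example:
  [48, -11, 46, 29] -> [48, 46] -> [46, 48] -> [46, 48] -> [] -> 0
  [34, 11, 33, -4, -42, -15, 29, -23, 34] -> [34, -4, -42, 34] -> [34, -42, -4, 34] -> [34, -42, -4] -> [] -> 0
  [-29, -32, 50, 27, -43, -28, 22] -> [-32, 50, -28, 22] -> [22, -28, 50, -32] -> [22, -28, 50, -32] -> [-32] -> 1
  [-44, -47, -34, 41, 33, -15, -47, 13] -> [-44, -34] -> [-34, -44] -> [-34, -44] -> [] -> 0
  [8, -40, -20, -41, -27] -> [8, -40, -20] -> [-20, -40, 8] -> [-20, -40, 8] -> [] -> 0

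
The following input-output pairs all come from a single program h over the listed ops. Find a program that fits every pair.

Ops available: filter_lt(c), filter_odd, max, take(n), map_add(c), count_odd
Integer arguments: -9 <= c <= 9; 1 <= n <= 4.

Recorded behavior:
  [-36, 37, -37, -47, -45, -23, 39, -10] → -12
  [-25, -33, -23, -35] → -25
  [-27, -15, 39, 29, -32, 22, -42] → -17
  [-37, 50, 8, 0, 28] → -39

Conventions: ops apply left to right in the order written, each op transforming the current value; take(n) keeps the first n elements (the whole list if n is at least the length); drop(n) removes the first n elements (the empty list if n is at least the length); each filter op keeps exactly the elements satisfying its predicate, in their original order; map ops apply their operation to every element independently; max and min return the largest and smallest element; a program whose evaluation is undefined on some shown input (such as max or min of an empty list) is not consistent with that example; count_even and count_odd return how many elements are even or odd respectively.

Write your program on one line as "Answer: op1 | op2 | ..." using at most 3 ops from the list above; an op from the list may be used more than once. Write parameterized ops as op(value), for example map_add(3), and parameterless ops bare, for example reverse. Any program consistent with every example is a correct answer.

map_add(-2) | filter_lt(-2) | max

Check, running the answer program on each example:
  [-36, 37, -37, -47, -45, -23, 39, -10] -> [-38, 35, -39, -49, -47, -25, 37, -12] -> [-38, -39, -49, -47, -25, -12] -> -12
  [-25, -33, -23, -35] -> [-27, -35, -25, -37] -> [-27, -35, -25, -37] -> -25
  [-27, -15, 39, 29, -32, 22, -42] -> [-29, -17, 37, 27, -34, 20, -44] -> [-29, -17, -34, -44] -> -17
  [-37, 50, 8, 0, 28] -> [-39, 48, 6, -2, 26] -> [-39] -> -39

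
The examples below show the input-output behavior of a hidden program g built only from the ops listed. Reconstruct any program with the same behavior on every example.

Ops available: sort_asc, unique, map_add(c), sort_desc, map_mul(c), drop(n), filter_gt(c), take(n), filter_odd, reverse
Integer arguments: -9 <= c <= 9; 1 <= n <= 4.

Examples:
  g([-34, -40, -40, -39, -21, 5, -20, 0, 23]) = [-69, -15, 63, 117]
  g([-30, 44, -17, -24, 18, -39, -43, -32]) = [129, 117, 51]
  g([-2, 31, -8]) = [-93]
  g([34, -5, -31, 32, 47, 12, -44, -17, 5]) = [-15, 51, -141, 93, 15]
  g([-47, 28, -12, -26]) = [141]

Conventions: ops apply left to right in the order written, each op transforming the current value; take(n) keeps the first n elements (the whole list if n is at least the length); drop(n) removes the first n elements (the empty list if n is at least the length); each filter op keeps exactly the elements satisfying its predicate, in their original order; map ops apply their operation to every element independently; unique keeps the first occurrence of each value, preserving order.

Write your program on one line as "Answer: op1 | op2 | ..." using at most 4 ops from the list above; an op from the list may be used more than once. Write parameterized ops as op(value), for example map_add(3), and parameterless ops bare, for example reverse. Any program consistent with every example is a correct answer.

reverse | filter_odd | map_mul(-3)

Check, running the answer program on each example:
  [-34, -40, -40, -39, -21, 5, -20, 0, 23] -> [23, 0, -20, 5, -21, -39, -40, -40, -34] -> [23, 5, -21, -39] -> [-69, -15, 63, 117]
  [-30, 44, -17, -24, 18, -39, -43, -32] -> [-32, -43, -39, 18, -24, -17, 44, -30] -> [-43, -39, -17] -> [129, 117, 51]
  [-2, 31, -8] -> [-8, 31, -2] -> [31] -> [-93]
  [34, -5, -31, 32, 47, 12, -44, -17, 5] -> [5, -17, -44, 12, 47, 32, -31, -5, 34] -> [5, -17, 47, -31, -5] -> [-15, 51, -141, 93, 15]
  [-47, 28, -12, -26] -> [-26, -12, 28, -47] -> [-47] -> [141]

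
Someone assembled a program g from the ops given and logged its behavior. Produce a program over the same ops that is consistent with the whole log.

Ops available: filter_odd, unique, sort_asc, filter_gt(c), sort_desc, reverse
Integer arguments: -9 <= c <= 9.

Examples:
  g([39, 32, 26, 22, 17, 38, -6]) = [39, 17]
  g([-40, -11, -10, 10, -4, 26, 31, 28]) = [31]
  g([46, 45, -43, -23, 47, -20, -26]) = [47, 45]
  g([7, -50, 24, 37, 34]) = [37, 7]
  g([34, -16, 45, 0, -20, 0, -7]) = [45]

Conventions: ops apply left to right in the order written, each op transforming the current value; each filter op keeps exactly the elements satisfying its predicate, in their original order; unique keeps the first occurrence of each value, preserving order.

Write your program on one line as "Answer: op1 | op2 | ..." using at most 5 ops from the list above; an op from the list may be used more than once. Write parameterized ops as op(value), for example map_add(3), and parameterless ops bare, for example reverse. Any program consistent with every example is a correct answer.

sort_desc | filter_gt(-3) | reverse | filter_odd | reverse

Check, running the answer program on each example:
  [39, 32, 26, 22, 17, 38, -6] -> [39, 38, 32, 26, 22, 17, -6] -> [39, 38, 32, 26, 22, 17] -> [17, 22, 26, 32, 38, 39] -> [17, 39] -> [39, 17]
  [-40, -11, -10, 10, -4, 26, 31, 28] -> [31, 28, 26, 10, -4, -10, -11, -40] -> [31, 28, 26, 10] -> [10, 26, 28, 31] -> [31] -> [31]
  [46, 45, -43, -23, 47, -20, -26] -> [47, 46, 45, -20, -23, -26, -43] -> [47, 46, 45] -> [45, 46, 47] -> [45, 47] -> [47, 45]
  [7, -50, 24, 37, 34] -> [37, 34, 24, 7, -50] -> [37, 34, 24, 7] -> [7, 24, 34, 37] -> [7, 37] -> [37, 7]
  [34, -16, 45, 0, -20, 0, -7] -> [45, 34, 0, 0, -7, -16, -20] -> [45, 34, 0, 0] -> [0, 0, 34, 45] -> [45] -> [45]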